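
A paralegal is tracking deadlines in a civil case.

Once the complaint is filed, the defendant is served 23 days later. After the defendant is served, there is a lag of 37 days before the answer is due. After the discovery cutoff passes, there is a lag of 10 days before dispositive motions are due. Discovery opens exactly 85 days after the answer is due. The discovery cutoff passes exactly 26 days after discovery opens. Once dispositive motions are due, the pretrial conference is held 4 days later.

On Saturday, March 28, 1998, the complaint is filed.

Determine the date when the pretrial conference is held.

The complaint is filed: Mar 28, 1998.
The defendant is served: Mar 28, 1998 + 23 days = Apr 20, 1998.
The answer is due: Apr 20, 1998 + 37 days = May 27, 1998.
Discovery opens: May 27, 1998 + 85 days = Aug 20, 1998.
The discovery cutoff passes: Aug 20, 1998 + 26 days = Sep 15, 1998.
Dispositive motions are due: Sep 15, 1998 + 10 days = Sep 25, 1998.
The pretrial conference is held: Sep 25, 1998 + 4 days = Sep 29, 1998.

Tuesday, September 29, 1998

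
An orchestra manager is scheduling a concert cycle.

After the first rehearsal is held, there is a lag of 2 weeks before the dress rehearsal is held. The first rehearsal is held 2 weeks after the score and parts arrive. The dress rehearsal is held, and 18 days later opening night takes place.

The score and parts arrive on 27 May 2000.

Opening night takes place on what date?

12 July 2000

The score and parts arrive: May 27, 2000.
The first rehearsal is held: May 27, 2000 + 2 weeks = Jun 10, 2000.
The dress rehearsal is held: Jun 10, 2000 + 2 weeks = Jun 24, 2000.
Opening night takes place: Jun 24, 2000 + 18 days = Jul 12, 2000.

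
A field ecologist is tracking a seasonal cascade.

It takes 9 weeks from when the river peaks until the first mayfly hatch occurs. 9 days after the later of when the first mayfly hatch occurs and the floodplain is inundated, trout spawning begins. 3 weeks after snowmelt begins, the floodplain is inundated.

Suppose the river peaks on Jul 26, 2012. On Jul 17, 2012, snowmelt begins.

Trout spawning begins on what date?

The river peaks: Jul 26, 2012.
The first mayfly hatch occurs: Jul 26, 2012 + 9 weeks = Sep 27, 2012.
Snowmelt begins: Jul 17, 2012.
The floodplain is inundated: Jul 17, 2012 + 3 weeks = Aug 7, 2012.
Both prerequisites met — the first mayfly hatch occurs (Sep 27, 2012), the floodplain is inundated (Aug 7, 2012); the later is Sep 27, 2012.
Trout spawning begins: Sep 27, 2012 + 9 days = Oct 6, 2012.

Oct 6, 2012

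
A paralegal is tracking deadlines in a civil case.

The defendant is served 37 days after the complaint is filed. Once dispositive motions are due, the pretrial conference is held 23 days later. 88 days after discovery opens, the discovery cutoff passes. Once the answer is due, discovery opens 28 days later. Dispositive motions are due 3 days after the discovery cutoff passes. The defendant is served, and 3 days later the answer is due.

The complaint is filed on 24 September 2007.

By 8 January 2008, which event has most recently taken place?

The complaint is filed: Sep 24, 2007.
The defendant is served: Sep 24, 2007 + 37 days = Oct 31, 2007.
The answer is due: Oct 31, 2007 + 3 days = Nov 3, 2007.
Discovery opens: Nov 3, 2007 + 28 days = Dec 1, 2007.
The discovery cutoff passes: Dec 1, 2007 + 88 days = Feb 27, 2008.
Dispositive motions are due: Feb 27, 2008 + 3 days = Mar 1, 2008.
The pretrial conference is held: Mar 1, 2008 + 23 days = Mar 24, 2008.
Jan 8, 2008 falls between when discovery opens (Dec 1, 2007) and when the discovery cutoff passes (Feb 27, 2008).

Discovery opens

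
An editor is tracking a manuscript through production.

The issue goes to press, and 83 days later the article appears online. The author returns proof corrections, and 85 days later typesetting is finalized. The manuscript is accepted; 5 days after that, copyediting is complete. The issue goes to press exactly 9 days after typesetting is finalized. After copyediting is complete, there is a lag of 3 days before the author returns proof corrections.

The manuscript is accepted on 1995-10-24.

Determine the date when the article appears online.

The manuscript is accepted: Oct 24, 1995.
Copyediting is complete: Oct 24, 1995 + 5 days = Oct 29, 1995.
The author returns proof corrections: Oct 29, 1995 + 3 days = Nov 1, 1995.
Typesetting is finalized: Nov 1, 1995 + 85 days = Jan 25, 1996.
The issue goes to press: Jan 25, 1996 + 9 days = Feb 3, 1996.
The article appears online: Feb 3, 1996 + 83 days = Apr 26, 1996.

1996-04-26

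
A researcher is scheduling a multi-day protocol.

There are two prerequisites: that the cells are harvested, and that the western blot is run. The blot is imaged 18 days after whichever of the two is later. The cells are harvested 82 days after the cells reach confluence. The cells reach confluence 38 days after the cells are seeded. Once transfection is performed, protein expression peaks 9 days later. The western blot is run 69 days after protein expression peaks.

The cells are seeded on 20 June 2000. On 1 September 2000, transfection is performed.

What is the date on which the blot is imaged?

6 December 2000

The cells are seeded: Jun 20, 2000.
The cells reach confluence: Jun 20, 2000 + 38 days = Jul 28, 2000.
The cells are harvested: Jul 28, 2000 + 82 days = Oct 18, 2000.
Transfection is performed: Sep 1, 2000.
Protein expression peaks: Sep 1, 2000 + 9 days = Sep 10, 2000.
The western blot is run: Sep 10, 2000 + 69 days = Nov 18, 2000.
Both prerequisites met — the cells are harvested (Oct 18, 2000), the western blot is run (Nov 18, 2000); the later is Nov 18, 2000.
The blot is imaged: Nov 18, 2000 + 18 days = Dec 6, 2000.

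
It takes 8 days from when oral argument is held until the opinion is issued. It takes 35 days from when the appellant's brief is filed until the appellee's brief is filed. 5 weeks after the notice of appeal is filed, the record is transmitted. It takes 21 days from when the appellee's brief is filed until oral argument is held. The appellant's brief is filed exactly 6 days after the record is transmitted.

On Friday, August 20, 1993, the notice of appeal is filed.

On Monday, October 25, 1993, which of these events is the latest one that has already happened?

The notice of appeal is filed: Aug 20, 1993.
The record is transmitted: Aug 20, 1993 + 5 weeks = Sep 24, 1993.
The appellant's brief is filed: Sep 24, 1993 + 6 days = Sep 30, 1993.
The appellee's brief is filed: Sep 30, 1993 + 35 days = Nov 4, 1993.
Oral argument is held: Nov 4, 1993 + 21 days = Nov 25, 1993.
The opinion is issued: Nov 25, 1993 + 8 days = Dec 3, 1993.
Oct 25, 1993 falls between when the appellant's brief is filed (Sep 30, 1993) and when the appellee's brief is filed (Nov 4, 1993).

The appellant's brief is filed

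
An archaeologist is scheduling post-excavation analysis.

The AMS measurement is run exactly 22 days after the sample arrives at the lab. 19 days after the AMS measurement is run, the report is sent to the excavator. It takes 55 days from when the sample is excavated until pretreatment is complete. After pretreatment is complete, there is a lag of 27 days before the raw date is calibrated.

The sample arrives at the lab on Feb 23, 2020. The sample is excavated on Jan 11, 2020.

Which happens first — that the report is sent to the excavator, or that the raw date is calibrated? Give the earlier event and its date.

The sample arrives at the lab: Feb 23, 2020.
The AMS measurement is run: Feb 23, 2020 + 22 days = Mar 16, 2020.
The report is sent to the excavator: Mar 16, 2020 + 19 days = Apr 4, 2020.
The sample is excavated: Jan 11, 2020.
Pretreatment is complete: Jan 11, 2020 + 55 days = Mar 6, 2020.
The raw date is calibrated: Mar 6, 2020 + 27 days = Apr 2, 2020.
Comparing: the report is sent to the excavator on Apr 4, 2020 vs the raw date is calibrated on Apr 2, 2020. Earlier: the raw date is calibrated.

The raw date is calibrated — Apr 2, 2020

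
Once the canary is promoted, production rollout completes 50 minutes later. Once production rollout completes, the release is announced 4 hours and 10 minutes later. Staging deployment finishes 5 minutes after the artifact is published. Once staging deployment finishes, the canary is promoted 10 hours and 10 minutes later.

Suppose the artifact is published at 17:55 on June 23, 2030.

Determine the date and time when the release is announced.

The artifact is published: 17:55 Jun 23, 2030.
Staging deployment finishes: 17:55 Jun 23, 2030 + 5m = 18:00 Jun 23, 2030.
The canary is promoted: 18:00 Jun 23, 2030 + 10h10m = 04:10 Jun 24, 2030.
Production rollout completes: 04:10 Jun 24, 2030 + 50m = 05:00 Jun 24, 2030.
The release is announced: 05:00 Jun 24, 2030 + 4h10m = 09:10 Jun 24, 2030.

09:10 on June 24, 2030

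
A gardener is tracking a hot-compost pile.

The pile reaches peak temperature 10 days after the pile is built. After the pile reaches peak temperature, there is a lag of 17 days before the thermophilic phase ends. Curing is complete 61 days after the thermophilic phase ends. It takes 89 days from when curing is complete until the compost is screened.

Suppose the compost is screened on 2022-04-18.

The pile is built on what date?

2021-10-23

The compost is screened: Apr 18, 2022.
Curing is complete: Apr 18, 2022 − 89 days = Jan 19, 2022.
The thermophilic phase ends: Jan 19, 2022 − 61 days = Nov 19, 2021.
The pile reaches peak temperature: Nov 19, 2021 − 17 days = Nov 2, 2021.
The pile is built: Nov 2, 2021 − 10 days = Oct 23, 2021.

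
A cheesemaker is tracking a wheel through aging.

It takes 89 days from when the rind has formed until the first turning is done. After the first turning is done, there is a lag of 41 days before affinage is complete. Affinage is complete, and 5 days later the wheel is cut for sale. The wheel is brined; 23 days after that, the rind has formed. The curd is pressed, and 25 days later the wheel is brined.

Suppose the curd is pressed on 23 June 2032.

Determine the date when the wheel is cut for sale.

23 December 2032

The curd is pressed: Jun 23, 2032.
The wheel is brined: Jun 23, 2032 + 25 days = Jul 18, 2032.
The rind has formed: Jul 18, 2032 + 23 days = Aug 10, 2032.
The first turning is done: Aug 10, 2032 + 89 days = Nov 7, 2032.
Affinage is complete: Nov 7, 2032 + 41 days = Dec 18, 2032.
The wheel is cut for sale: Dec 18, 2032 + 5 days = Dec 23, 2032.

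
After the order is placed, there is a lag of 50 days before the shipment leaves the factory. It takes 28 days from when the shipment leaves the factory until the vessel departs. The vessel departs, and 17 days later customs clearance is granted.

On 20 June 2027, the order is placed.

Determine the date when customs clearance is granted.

The order is placed: Jun 20, 2027.
The shipment leaves the factory: Jun 20, 2027 + 50 days = Aug 9, 2027.
The vessel departs: Aug 9, 2027 + 28 days = Sep 6, 2027.
Customs clearance is granted: Sep 6, 2027 + 17 days = Sep 23, 2027.

23 September 2027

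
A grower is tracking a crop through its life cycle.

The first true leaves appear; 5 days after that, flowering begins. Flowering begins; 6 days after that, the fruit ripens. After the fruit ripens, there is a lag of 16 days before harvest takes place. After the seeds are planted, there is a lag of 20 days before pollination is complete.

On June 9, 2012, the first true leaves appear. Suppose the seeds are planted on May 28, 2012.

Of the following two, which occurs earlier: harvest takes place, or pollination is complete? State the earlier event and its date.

Pollination is complete — June 17, 2012

The first true leaves appear: Jun 9, 2012.
Flowering begins: Jun 9, 2012 + 5 days = Jun 14, 2012.
The fruit ripens: Jun 14, 2012 + 6 days = Jun 20, 2012.
Harvest takes place: Jun 20, 2012 + 16 days = Jul 6, 2012.
The seeds are planted: May 28, 2012.
Pollination is complete: May 28, 2012 + 20 days = Jun 17, 2012.
Comparing: harvest takes place on Jul 6, 2012 vs pollination is complete on Jun 17, 2012. Earlier: pollination is complete.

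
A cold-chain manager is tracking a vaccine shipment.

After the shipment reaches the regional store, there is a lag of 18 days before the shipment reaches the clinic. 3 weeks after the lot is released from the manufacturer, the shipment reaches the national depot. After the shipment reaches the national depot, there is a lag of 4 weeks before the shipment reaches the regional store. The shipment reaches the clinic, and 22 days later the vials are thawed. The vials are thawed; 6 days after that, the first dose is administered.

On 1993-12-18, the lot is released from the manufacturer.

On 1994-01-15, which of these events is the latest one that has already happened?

The lot is released from the manufacturer: Dec 18, 1993.
The shipment reaches the national depot: Dec 18, 1993 + 3 weeks = Jan 8, 1994.
The shipment reaches the regional store: Jan 8, 1994 + 4 weeks = Feb 5, 1994.
The shipment reaches the clinic: Feb 5, 1994 + 18 days = Feb 23, 1994.
The vials are thawed: Feb 23, 1994 + 22 days = Mar 17, 1994.
The first dose is administered: Mar 17, 1994 + 6 days = Mar 23, 1994.
Jan 15, 1994 falls between when the shipment reaches the national depot (Jan 8, 1994) and when the shipment reaches the regional store (Feb 5, 1994).

The shipment reaches the national depot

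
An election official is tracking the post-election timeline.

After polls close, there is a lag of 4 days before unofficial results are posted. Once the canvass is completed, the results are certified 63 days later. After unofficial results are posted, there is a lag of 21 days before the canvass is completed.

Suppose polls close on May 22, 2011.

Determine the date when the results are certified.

Aug 18, 2011

Polls close: May 22, 2011.
Unofficial results are posted: May 22, 2011 + 4 days = May 26, 2011.
The canvass is completed: May 26, 2011 + 21 days = Jun 16, 2011.
The results are certified: Jun 16, 2011 + 63 days = Aug 18, 2011.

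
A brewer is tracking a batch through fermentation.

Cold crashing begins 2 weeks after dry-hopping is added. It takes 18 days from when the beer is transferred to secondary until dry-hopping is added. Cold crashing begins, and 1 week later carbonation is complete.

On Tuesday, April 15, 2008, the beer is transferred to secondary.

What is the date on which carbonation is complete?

The beer is transferred to secondary: Apr 15, 2008.
Dry-hopping is added: Apr 15, 2008 + 18 days = May 3, 2008.
Cold crashing begins: May 3, 2008 + 2 weeks = May 17, 2008.
Carbonation is complete: May 17, 2008 + 1 week = May 24, 2008.

Saturday, May 24, 2008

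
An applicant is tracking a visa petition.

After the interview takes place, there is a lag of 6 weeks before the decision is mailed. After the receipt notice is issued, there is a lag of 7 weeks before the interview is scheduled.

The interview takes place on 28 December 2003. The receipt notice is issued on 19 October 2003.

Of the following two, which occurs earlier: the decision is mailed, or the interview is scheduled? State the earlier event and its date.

The interview is scheduled — 7 December 2003

The interview takes place: Dec 28, 2003.
The decision is mailed: Dec 28, 2003 + 6 weeks = Feb 8, 2004.
The receipt notice is issued: Oct 19, 2003.
The interview is scheduled: Oct 19, 2003 + 7 weeks = Dec 7, 2003.
Comparing: the decision is mailed on Feb 8, 2004 vs the interview is scheduled on Dec 7, 2003. Earlier: the interview is scheduled.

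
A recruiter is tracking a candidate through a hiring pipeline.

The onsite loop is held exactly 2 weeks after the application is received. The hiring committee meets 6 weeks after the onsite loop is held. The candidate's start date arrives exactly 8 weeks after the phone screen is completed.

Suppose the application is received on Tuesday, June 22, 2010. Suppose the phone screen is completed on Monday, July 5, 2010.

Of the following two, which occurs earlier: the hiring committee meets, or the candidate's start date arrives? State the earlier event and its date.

The application is received: Jun 22, 2010.
The onsite loop is held: Jun 22, 2010 + 2 weeks = Jul 6, 2010.
The hiring committee meets: Jul 6, 2010 + 6 weeks = Aug 17, 2010.
The phone screen is completed: Jul 5, 2010.
The candidate's start date arrives: Jul 5, 2010 + 8 weeks = Aug 30, 2010.
Comparing: the hiring committee meets on Aug 17, 2010 vs the candidate's start date arrives on Aug 30, 2010. Earlier: the hiring committee meets.

The hiring committee meets — Tuesday, August 17, 2010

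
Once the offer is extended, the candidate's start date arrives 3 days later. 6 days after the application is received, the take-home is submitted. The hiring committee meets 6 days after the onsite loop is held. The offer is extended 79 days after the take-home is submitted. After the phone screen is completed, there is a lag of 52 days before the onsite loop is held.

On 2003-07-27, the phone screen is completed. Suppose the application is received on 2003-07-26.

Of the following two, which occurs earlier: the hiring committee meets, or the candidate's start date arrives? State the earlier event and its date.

The hiring committee meets — 2003-09-23

The phone screen is completed: Jul 27, 2003.
The onsite loop is held: Jul 27, 2003 + 52 days = Sep 17, 2003.
The hiring committee meets: Sep 17, 2003 + 6 days = Sep 23, 2003.
The application is received: Jul 26, 2003.
The take-home is submitted: Jul 26, 2003 + 6 days = Aug 1, 2003.
The offer is extended: Aug 1, 2003 + 79 days = Oct 19, 2003.
The candidate's start date arrives: Oct 19, 2003 + 3 days = Oct 22, 2003.
Comparing: the hiring committee meets on Sep 23, 2003 vs the candidate's start date arrives on Oct 22, 2003. Earlier: the hiring committee meets.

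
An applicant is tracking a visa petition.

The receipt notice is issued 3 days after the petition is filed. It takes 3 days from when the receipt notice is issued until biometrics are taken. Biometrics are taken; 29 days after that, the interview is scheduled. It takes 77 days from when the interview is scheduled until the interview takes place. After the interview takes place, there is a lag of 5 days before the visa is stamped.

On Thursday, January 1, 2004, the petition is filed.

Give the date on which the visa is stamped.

Tuesday, April 27, 2004

The petition is filed: Jan 1, 2004.
The receipt notice is issued: Jan 1, 2004 + 3 days = Jan 4, 2004.
Biometrics are taken: Jan 4, 2004 + 3 days = Jan 7, 2004.
The interview is scheduled: Jan 7, 2004 + 29 days = Feb 5, 2004.
The interview takes place: Feb 5, 2004 + 77 days = Apr 22, 2004.
The visa is stamped: Apr 22, 2004 + 5 days = Apr 27, 2004.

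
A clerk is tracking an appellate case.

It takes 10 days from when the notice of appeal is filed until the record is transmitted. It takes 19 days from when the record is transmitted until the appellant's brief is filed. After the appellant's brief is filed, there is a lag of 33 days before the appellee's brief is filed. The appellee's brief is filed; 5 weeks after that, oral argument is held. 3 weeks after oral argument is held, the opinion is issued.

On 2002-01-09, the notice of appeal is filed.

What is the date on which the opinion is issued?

The notice of appeal is filed: Jan 9, 2002.
The record is transmitted: Jan 9, 2002 + 10 days = Jan 19, 2002.
The appellant's brief is filed: Jan 19, 2002 + 19 days = Feb 7, 2002.
The appellee's brief is filed: Feb 7, 2002 + 33 days = Mar 12, 2002.
Oral argument is held: Mar 12, 2002 + 5 weeks = Apr 16, 2002.
The opinion is issued: Apr 16, 2002 + 3 weeks = May 7, 2002.

2002-05-07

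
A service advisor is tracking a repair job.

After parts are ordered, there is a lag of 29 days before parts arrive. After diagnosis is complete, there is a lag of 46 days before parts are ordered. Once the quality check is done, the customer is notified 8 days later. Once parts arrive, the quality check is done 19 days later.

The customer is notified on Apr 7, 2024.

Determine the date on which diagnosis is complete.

The customer is notified: Apr 7, 2024.
The quality check is done: Apr 7, 2024 − 8 days = Mar 30, 2024.
Parts arrive: Mar 30, 2024 − 19 days = Mar 11, 2024.
Parts are ordered: Mar 11, 2024 − 29 days = Feb 11, 2024.
Diagnosis is complete: Feb 11, 2024 − 46 days = Dec 27, 2023.

Dec 27, 2023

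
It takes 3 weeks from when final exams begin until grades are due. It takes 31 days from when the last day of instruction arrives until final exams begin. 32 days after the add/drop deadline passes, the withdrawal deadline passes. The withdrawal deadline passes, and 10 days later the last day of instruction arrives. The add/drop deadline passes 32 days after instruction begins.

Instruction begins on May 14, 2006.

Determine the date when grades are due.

Instruction begins: May 14, 2006.
The add/drop deadline passes: May 14, 2006 + 32 days = Jun 15, 2006.
The withdrawal deadline passes: Jun 15, 2006 + 32 days = Jul 17, 2006.
The last day of instruction arrives: Jul 17, 2006 + 10 days = Jul 27, 2006.
Final exams begin: Jul 27, 2006 + 31 days = Aug 27, 2006.
Grades are due: Aug 27, 2006 + 3 weeks = Sep 17, 2006.

Sep 17, 2006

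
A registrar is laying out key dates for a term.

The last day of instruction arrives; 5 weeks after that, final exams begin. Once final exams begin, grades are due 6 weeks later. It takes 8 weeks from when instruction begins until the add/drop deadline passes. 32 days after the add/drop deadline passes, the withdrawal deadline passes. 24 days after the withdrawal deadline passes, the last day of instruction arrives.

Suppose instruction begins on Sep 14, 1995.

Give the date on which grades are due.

Mar 21, 1996

Instruction begins: Sep 14, 1995.
The add/drop deadline passes: Sep 14, 1995 + 8 weeks = Nov 9, 1995.
The withdrawal deadline passes: Nov 9, 1995 + 32 days = Dec 11, 1995.
The last day of instruction arrives: Dec 11, 1995 + 24 days = Jan 4, 1996.
Final exams begin: Jan 4, 1996 + 5 weeks = Feb 8, 1996.
Grades are due: Feb 8, 1996 + 6 weeks = Mar 21, 1996.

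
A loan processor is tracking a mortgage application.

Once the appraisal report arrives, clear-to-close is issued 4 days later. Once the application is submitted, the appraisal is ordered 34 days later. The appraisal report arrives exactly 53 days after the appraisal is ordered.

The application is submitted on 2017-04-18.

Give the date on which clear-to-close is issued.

The application is submitted: Apr 18, 2017.
The appraisal is ordered: Apr 18, 2017 + 34 days = May 22, 2017.
The appraisal report arrives: May 22, 2017 + 53 days = Jul 14, 2017.
Clear-to-close is issued: Jul 14, 2017 + 4 days = Jul 18, 2017.

2017-07-18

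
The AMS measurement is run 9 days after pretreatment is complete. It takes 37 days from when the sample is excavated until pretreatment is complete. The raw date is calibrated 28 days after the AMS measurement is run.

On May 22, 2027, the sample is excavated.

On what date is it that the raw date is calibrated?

August 4, 2027

The sample is excavated: May 22, 2027.
Pretreatment is complete: May 22, 2027 + 37 days = Jun 28, 2027.
The AMS measurement is run: Jun 28, 2027 + 9 days = Jul 7, 2027.
The raw date is calibrated: Jul 7, 2027 + 28 days = Aug 4, 2027.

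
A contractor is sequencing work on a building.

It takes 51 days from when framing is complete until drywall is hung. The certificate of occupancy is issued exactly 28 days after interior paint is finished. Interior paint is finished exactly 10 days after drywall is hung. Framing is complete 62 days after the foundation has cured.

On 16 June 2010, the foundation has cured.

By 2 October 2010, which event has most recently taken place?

Framing is complete

The foundation has cured: Jun 16, 2010.
Framing is complete: Jun 16, 2010 + 62 days = Aug 17, 2010.
Drywall is hung: Aug 17, 2010 + 51 days = Oct 7, 2010.
Interior paint is finished: Oct 7, 2010 + 10 days = Oct 17, 2010.
The certificate of occupancy is issued: Oct 17, 2010 + 28 days = Nov 14, 2010.
Oct 2, 2010 falls between when framing is complete (Aug 17, 2010) and when drywall is hung (Oct 7, 2010).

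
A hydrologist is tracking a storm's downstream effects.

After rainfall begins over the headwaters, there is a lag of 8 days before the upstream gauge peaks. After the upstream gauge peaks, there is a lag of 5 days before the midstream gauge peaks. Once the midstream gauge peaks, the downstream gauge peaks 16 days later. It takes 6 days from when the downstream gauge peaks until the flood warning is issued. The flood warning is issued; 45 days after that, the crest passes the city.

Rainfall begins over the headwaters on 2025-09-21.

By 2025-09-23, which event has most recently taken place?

Rainfall begins over the headwaters

Rainfall begins over the headwaters: Sep 21, 2025.
The upstream gauge peaks: Sep 21, 2025 + 8 days = Sep 29, 2025.
The midstream gauge peaks: Sep 29, 2025 + 5 days = Oct 4, 2025.
The downstream gauge peaks: Oct 4, 2025 + 16 days = Oct 20, 2025.
The flood warning is issued: Oct 20, 2025 + 6 days = Oct 26, 2025.
The crest passes the city: Oct 26, 2025 + 45 days = Dec 10, 2025.
Sep 23, 2025 falls between when rainfall begins over the headwaters (Sep 21, 2025) and when the upstream gauge peaks (Sep 29, 2025).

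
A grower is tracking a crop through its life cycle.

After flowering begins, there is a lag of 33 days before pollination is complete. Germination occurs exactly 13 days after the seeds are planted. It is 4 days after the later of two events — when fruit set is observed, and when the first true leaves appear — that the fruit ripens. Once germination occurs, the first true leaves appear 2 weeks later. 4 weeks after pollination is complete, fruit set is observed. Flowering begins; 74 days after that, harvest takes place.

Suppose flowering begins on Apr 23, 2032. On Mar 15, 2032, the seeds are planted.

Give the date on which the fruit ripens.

Jun 27, 2032

Flowering begins: Apr 23, 2032.
Pollination is complete: Apr 23, 2032 + 33 days = May 26, 2032.
Fruit set is observed: May 26, 2032 + 4 weeks = Jun 23, 2032.
The seeds are planted: Mar 15, 2032.
Germination occurs: Mar 15, 2032 + 13 days = Mar 28, 2032.
The first true leaves appear: Mar 28, 2032 + 2 weeks = Apr 11, 2032.
Both prerequisites met — fruit set is observed (Jun 23, 2032), the first true leaves appear (Apr 11, 2032); the later is Jun 23, 2032.
The fruit ripens: Jun 23, 2032 + 4 days = Jun 27, 2032.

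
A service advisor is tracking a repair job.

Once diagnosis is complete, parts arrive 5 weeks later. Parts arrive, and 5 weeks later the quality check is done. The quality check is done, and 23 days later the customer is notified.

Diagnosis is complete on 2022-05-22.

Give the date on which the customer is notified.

2022-08-23

Diagnosis is complete: May 22, 2022.
Parts arrive: May 22, 2022 + 5 weeks = Jun 26, 2022.
The quality check is done: Jun 26, 2022 + 5 weeks = Jul 31, 2022.
The customer is notified: Jul 31, 2022 + 23 days = Aug 23, 2022.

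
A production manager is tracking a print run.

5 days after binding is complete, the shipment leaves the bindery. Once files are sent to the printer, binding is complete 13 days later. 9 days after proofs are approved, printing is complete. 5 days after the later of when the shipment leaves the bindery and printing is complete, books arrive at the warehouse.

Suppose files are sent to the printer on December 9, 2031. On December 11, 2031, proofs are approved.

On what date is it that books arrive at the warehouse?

January 1, 2032

Files are sent to the printer: Dec 9, 2031.
Binding is complete: Dec 9, 2031 + 13 days = Dec 22, 2031.
The shipment leaves the bindery: Dec 22, 2031 + 5 days = Dec 27, 2031.
Proofs are approved: Dec 11, 2031.
Printing is complete: Dec 11, 2031 + 9 days = Dec 20, 2031.
Both prerequisites met — the shipment leaves the bindery (Dec 27, 2031), printing is complete (Dec 20, 2031); the later is Dec 27, 2031.
Books arrive at the warehouse: Dec 27, 2031 + 5 days = Jan 1, 2032.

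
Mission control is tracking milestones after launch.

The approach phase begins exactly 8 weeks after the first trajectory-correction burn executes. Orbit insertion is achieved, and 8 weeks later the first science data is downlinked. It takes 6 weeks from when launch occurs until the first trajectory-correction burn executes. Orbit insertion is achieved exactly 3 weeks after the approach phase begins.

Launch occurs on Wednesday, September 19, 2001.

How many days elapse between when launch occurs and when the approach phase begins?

Causal path: launch occurs → the first trajectory-correction burn executes → the approach phase begins.
Total delay along the path: 6 + 8 weeks = 14 weeks = 98 days.

98 days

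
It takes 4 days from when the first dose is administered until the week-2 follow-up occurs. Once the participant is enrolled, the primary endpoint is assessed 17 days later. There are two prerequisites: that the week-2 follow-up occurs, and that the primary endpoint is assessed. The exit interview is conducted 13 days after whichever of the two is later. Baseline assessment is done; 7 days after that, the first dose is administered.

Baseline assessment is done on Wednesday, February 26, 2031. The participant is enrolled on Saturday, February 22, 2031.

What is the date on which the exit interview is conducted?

Monday, March 24, 2031

Baseline assessment is done: Feb 26, 2031.
The first dose is administered: Feb 26, 2031 + 7 days = Mar 5, 2031.
The week-2 follow-up occurs: Mar 5, 2031 + 4 days = Mar 9, 2031.
The participant is enrolled: Feb 22, 2031.
The primary endpoint is assessed: Feb 22, 2031 + 17 days = Mar 11, 2031.
Both prerequisites met — the week-2 follow-up occurs (Mar 9, 2031), the primary endpoint is assessed (Mar 11, 2031); the later is Mar 11, 2031.
The exit interview is conducted: Mar 11, 2031 + 13 days = Mar 24, 2031.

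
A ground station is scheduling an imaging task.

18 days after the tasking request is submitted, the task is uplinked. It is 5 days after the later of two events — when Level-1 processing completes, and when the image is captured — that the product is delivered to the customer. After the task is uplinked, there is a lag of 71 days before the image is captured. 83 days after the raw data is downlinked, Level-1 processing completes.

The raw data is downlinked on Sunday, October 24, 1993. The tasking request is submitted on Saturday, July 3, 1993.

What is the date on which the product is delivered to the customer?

The raw data is downlinked: Oct 24, 1993.
Level-1 processing completes: Oct 24, 1993 + 83 days = Jan 15, 1994.
The tasking request is submitted: Jul 3, 1993.
The task is uplinked: Jul 3, 1993 + 18 days = Jul 21, 1993.
The image is captured: Jul 21, 1993 + 71 days = Sep 30, 1993.
Both prerequisites met — Level-1 processing completes (Jan 15, 1994), the image is captured (Sep 30, 1993); the later is Jan 15, 1994.
The product is delivered to the customer: Jan 15, 1994 + 5 days = Jan 20, 1994.

Thursday, January 20, 1994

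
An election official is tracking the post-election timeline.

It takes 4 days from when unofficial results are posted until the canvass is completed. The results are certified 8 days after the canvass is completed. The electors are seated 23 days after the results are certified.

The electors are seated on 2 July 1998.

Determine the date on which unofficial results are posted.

The electors are seated: Jul 2, 1998.
The results are certified: Jul 2, 1998 − 23 days = Jun 9, 1998.
The canvass is completed: Jun 9, 1998 − 8 days = Jun 1, 1998.
Unofficial results are posted: Jun 1, 1998 − 4 days = May 28, 1998.

28 May 1998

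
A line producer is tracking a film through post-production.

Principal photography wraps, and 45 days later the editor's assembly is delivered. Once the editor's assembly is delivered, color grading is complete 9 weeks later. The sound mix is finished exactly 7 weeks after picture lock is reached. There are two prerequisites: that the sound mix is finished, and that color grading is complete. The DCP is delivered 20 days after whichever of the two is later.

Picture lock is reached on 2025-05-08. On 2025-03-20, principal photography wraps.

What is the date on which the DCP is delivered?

Picture lock is reached: May 8, 2025.
The sound mix is finished: May 8, 2025 + 7 weeks = Jun 26, 2025.
Principal photography wraps: Mar 20, 2025.
The editor's assembly is delivered: Mar 20, 2025 + 45 days = May 4, 2025.
Color grading is complete: May 4, 2025 + 9 weeks = Jul 6, 2025.
Both prerequisites met — the sound mix is finished (Jun 26, 2025), color grading is complete (Jul 6, 2025); the later is Jul 6, 2025.
The DCP is delivered: Jul 6, 2025 + 20 days = Jul 26, 2025.

2025-07-26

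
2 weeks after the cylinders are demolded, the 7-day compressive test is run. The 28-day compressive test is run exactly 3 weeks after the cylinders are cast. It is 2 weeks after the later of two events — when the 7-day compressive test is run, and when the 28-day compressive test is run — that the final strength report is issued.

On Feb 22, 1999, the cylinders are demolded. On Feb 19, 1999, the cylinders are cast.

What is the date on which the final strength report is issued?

Mar 26, 1999

The cylinders are demolded: Feb 22, 1999.
The 7-day compressive test is run: Feb 22, 1999 + 2 weeks = Mar 8, 1999.
The cylinders are cast: Feb 19, 1999.
The 28-day compressive test is run: Feb 19, 1999 + 3 weeks = Mar 12, 1999.
Both prerequisites met — the 7-day compressive test is run (Mar 8, 1999), the 28-day compressive test is run (Mar 12, 1999); the later is Mar 12, 1999.
The final strength report is issued: Mar 12, 1999 + 2 weeks = Mar 26, 1999.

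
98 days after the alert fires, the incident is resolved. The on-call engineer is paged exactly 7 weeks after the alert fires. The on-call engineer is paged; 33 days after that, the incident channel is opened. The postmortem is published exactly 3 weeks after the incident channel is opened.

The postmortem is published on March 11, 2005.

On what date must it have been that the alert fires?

November 28, 2004

The postmortem is published: Mar 11, 2005.
The incident channel is opened: Mar 11, 2005 − 3 weeks = Feb 18, 2005.
The on-call engineer is paged: Feb 18, 2005 − 33 days = Jan 16, 2005.
The alert fires: Jan 16, 2005 − 7 weeks = Nov 28, 2004.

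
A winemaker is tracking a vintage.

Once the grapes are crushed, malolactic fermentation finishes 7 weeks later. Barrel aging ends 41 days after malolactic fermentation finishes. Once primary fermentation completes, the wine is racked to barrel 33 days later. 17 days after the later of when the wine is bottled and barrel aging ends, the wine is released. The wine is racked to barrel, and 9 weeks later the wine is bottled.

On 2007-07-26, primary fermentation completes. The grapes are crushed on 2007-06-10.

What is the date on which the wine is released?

2007-11-16

Primary fermentation completes: Jul 26, 2007.
The wine is racked to barrel: Jul 26, 2007 + 33 days = Aug 28, 2007.
The wine is bottled: Aug 28, 2007 + 9 weeks = Oct 30, 2007.
The grapes are crushed: Jun 10, 2007.
Malolactic fermentation finishes: Jun 10, 2007 + 7 weeks = Jul 29, 2007.
Barrel aging ends: Jul 29, 2007 + 41 days = Sep 8, 2007.
Both prerequisites met — the wine is bottled (Oct 30, 2007), barrel aging ends (Sep 8, 2007); the later is Oct 30, 2007.
The wine is released: Oct 30, 2007 + 17 days = Nov 16, 2007.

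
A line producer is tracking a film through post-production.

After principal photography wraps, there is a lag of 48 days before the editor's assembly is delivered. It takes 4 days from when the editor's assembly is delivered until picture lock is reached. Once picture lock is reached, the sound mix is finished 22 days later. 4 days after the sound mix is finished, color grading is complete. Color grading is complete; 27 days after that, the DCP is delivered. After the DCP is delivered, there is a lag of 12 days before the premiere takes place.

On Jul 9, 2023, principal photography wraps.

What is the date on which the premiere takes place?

Nov 3, 2023

Principal photography wraps: Jul 9, 2023.
The editor's assembly is delivered: Jul 9, 2023 + 48 days = Aug 26, 2023.
Picture lock is reached: Aug 26, 2023 + 4 days = Aug 30, 2023.
The sound mix is finished: Aug 30, 2023 + 22 days = Sep 21, 2023.
Color grading is complete: Sep 21, 2023 + 4 days = Sep 25, 2023.
The DCP is delivered: Sep 25, 2023 + 27 days = Oct 22, 2023.
The premiere takes place: Oct 22, 2023 + 12 days = Nov 3, 2023.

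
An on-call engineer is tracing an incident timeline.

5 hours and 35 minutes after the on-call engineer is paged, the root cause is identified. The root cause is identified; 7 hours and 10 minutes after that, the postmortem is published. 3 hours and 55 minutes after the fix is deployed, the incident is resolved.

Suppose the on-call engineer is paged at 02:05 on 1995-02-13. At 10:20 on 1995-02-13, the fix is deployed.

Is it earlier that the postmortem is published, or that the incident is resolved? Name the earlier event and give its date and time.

The on-call engineer is paged: 02:05 Feb 13, 1995.
The root cause is identified: 02:05 Feb 13, 1995 + 5h35m = 07:40 Feb 13, 1995.
The postmortem is published: 07:40 Feb 13, 1995 + 7h10m = 14:50 Feb 13, 1995.
The fix is deployed: 10:20 Feb 13, 1995.
The incident is resolved: 10:20 Feb 13, 1995 + 3h55m = 14:15 Feb 13, 1995.
Comparing: the postmortem is published at 14:50 Feb 13, 1995 vs the incident is resolved at 14:15 Feb 13, 1995. Earlier: the incident is resolved.

The incident is resolved — 14:15 on 1995-02-13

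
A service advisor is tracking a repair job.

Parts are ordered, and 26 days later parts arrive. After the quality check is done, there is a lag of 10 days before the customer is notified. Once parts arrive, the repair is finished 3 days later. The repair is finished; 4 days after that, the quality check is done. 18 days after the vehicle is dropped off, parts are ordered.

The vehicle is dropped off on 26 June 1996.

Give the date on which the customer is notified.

26 August 1996

The vehicle is dropped off: Jun 26, 1996.
Parts are ordered: Jun 26, 1996 + 18 days = Jul 14, 1996.
Parts arrive: Jul 14, 1996 + 26 days = Aug 9, 1996.
The repair is finished: Aug 9, 1996 + 3 days = Aug 12, 1996.
The quality check is done: Aug 12, 1996 + 4 days = Aug 16, 1996.
The customer is notified: Aug 16, 1996 + 10 days = Aug 26, 1996.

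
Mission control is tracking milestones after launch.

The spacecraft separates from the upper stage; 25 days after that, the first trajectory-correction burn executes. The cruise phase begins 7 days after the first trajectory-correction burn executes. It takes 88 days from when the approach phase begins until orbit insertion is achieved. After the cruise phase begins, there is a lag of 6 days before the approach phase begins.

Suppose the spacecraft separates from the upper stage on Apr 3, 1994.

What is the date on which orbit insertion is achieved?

Aug 7, 1994

The spacecraft separates from the upper stage: Apr 3, 1994.
The first trajectory-correction burn executes: Apr 3, 1994 + 25 days = Apr 28, 1994.
The cruise phase begins: Apr 28, 1994 + 7 days = May 5, 1994.
The approach phase begins: May 5, 1994 + 6 days = May 11, 1994.
Orbit insertion is achieved: May 11, 1994 + 88 days = Aug 7, 1994.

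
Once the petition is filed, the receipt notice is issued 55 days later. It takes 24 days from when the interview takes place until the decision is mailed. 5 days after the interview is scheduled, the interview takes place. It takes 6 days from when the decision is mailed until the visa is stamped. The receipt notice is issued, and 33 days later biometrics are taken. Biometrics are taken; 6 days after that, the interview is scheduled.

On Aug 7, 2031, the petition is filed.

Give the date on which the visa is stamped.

Dec 14, 2031

The petition is filed: Aug 7, 2031.
The receipt notice is issued: Aug 7, 2031 + 55 days = Oct 1, 2031.
Biometrics are taken: Oct 1, 2031 + 33 days = Nov 3, 2031.
The interview is scheduled: Nov 3, 2031 + 6 days = Nov 9, 2031.
The interview takes place: Nov 9, 2031 + 5 days = Nov 14, 2031.
The decision is mailed: Nov 14, 2031 + 24 days = Dec 8, 2031.
The visa is stamped: Dec 8, 2031 + 6 days = Dec 14, 2031.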